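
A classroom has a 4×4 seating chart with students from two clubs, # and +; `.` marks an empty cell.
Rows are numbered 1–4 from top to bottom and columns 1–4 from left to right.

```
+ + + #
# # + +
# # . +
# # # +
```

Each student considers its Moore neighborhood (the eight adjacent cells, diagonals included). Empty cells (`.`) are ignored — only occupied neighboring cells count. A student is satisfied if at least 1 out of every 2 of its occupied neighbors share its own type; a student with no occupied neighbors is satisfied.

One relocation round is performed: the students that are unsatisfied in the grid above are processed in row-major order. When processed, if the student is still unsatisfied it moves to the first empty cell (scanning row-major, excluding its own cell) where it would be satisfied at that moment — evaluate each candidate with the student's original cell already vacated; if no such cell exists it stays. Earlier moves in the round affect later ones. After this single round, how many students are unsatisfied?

2

Initially unsatisfied (in order): (1,1), (1,4), (2,2).
  (1,1) → (3,3).
  (1,4) → (1,1).
  (2,2): now satisfied by earlier moves; stays.
Resulting grid:
# + + .
# # + +
# # + +
# # # +
Unsatisfied now: (1,2), (4,3).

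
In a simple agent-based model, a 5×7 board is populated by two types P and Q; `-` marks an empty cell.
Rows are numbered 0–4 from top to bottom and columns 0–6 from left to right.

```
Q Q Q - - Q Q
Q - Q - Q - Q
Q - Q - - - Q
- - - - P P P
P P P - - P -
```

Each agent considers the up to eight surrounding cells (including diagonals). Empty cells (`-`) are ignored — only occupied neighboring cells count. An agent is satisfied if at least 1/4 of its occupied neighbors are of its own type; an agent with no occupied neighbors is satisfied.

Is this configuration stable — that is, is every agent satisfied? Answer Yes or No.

Row 0: (0,0)Q 2/2 ok · (0,1)Q 4/4 ok · (0,2)Q 2/2 ok · (0,5)Q 3/3 ok · (0,6)Q 2/2 ok
Row 1: (1,0)Q 3/3 ok · (1,2)Q 3/3 ok · (1,4)Q 1/1 ok · (1,6)Q 3/3 ok
Row 2: (2,0)Q 1/1 ok · (2,2)Q 1/1 ok · (2,6)Q 1/3 ok
Row 3: (3,4)P 2/2 ok · (3,5)P 3/4 ok · (3,6)P 2/3 ok
Row 4: (4,0)P 1/1 ok · (4,1)P 2/2 ok · (4,2)P 1/1 ok · (4,5)P 3/3 ok
All meet the threshold, so the configuration is stable.

Yes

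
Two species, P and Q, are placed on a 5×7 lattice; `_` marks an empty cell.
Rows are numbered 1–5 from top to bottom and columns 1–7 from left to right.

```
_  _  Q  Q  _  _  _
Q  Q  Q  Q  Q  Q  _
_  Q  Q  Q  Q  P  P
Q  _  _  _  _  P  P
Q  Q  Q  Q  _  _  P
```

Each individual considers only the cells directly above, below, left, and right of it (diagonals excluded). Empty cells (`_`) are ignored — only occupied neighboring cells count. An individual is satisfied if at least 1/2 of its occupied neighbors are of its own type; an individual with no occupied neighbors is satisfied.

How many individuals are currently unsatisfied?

0

(1,3)Q 2/2 ok
(1,4)Q 2/2 ok
(2,1)Q 1/1 ok
(2,2)Q 3/3 ok
(2,3)Q 4/4 ok
(2,4)Q 4/4 ok
(2,5)Q 3/3 ok
(2,6)Q 1/2 ok
(3,2)Q 2/2 ok
(3,3)Q 3/3 ok
(3,4)Q 3/3 ok
(3,5)Q 2/3 ok
(3,6)P 2/4 ok
(3,7)P 2/2 ok
(4,1)Q 1/1 ok
(4,6)P 2/2 ok
(4,7)P 3/3 ok
(5,1)Q 2/2 ok
(5,2)Q 2/2 ok
(5,3)Q 2/2 ok
(5,4)Q 1/1 ok
(5,7)P 1/1 ok
Every one meets the threshold.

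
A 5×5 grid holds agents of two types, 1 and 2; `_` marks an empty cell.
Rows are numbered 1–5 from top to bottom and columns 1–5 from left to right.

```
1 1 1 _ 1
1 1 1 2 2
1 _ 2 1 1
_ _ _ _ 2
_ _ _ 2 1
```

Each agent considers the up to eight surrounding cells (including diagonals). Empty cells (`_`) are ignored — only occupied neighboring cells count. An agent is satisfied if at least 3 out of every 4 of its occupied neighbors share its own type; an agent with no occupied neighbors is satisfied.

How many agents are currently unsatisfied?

Row 1: (1,1)1 3/3 ok · (1,2)1 5/5 ok · (1,3)1 3/4 ok · (1,5)1 0/2 unhappy
Row 2: (2,1)1 4/4 ok · (2,2)1 6/7 ok · (2,3)1 4/6 unhappy · (2,4)2 2/7 unhappy · (2,5)2 1/4 unhappy
Row 3: (3,1)1 2/2 ok · (3,3)2 1/4 unhappy · (3,4)1 2/6 unhappy · (3,5)1 1/4 unhappy
Row 4: (4,5)2 1/4 unhappy
Row 5: (5,4)2 1/2 unhappy · (5,5)1 0/2 unhappy
Unsatisfied: (1,5), (2,3), (2,4), (2,5), (3,3), (3,4), (3,5), (4,5), (5,4), (5,5) — 10 in total.

10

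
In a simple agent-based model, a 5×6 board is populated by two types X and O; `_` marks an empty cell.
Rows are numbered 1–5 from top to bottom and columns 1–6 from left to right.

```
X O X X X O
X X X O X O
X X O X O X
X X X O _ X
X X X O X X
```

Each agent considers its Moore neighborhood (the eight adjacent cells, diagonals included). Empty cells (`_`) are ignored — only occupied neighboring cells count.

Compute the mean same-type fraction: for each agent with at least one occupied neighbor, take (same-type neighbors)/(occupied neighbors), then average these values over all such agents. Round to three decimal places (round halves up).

(1,1)X 2/3
(1,2)O 0/5
(1,3)X 3/5
(1,4)X 4/5
(1,5)X 2/5
(1,6)O 1/3
(2,1)X 4/5
(2,2)X 6/8
(2,3)X 5/8
(2,4)O 2/8
(2,5)X 4/8
(2,6)O 2/5
(3,1)X 5/5
(3,2)X 7/8
(3,3)O 2/8
(3,4)X 3/7
(3,5)O 3/7
(3,6)X 2/4
(4,1)X 5/5
(4,2)X 7/8
(4,3)X 5/8
(4,4)O 3/7
(4,6)X 3/4
(5,1)X 3/3
(5,2)X 5/5
(5,3)X 3/5
(5,4)O 1/4
(5,5)X 2/4
(5,6)X 2/2
Sum over 29 agents: 2/3 + 0/5 + 3/5 + 4/5 + 2/5 + 1/3 + 4/5 + 6/8 + 5/8 + 2/8 + 4/8 + 2/5 + 5/5 + 7/8 + 2/8 + 3/7 + 3/7 + 2/4 + 5/5 + 7/8 + 5/8 + 3/7 + 3/4 + 3/3 + 5/5 + 3/5 + 1/4 + 2/4 + 2/2 = 2469/140; mean = 2469/140 ÷ 29 = 2469/4060 = 0.608128… → 0.608.

0.608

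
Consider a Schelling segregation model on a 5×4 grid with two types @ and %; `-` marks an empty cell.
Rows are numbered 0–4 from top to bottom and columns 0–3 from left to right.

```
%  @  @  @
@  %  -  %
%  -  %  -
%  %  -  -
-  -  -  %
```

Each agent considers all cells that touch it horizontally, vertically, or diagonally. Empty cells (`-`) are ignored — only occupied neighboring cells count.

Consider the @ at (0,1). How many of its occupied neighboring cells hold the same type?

2

Occupied neighbors of (0,1): (0,0)=%, (0,2)=@, (1,0)=@, (1,1)=%.
Same type (@): 2 of 4.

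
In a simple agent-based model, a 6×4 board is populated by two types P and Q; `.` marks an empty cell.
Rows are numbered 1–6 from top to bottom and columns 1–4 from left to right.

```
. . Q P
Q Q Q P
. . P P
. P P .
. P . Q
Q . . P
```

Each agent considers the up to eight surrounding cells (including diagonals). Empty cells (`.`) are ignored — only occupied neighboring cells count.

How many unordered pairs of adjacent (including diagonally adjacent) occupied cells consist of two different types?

Scan each occupied cell's neighbors to the right and below (and the two forward diagonals) so each pair is counted once.
Row 1: Q(1,3)–P(1,4)≠ Q(1,3)–Q(2,3)= Q(1,3)–P(2,4)≠ Q(1,3)–Q(2,2)= P(1,4)–P(2,4)= P(1,4)–Q(2,3)≠  → 3/6 unlike.
Row 2: Q(2,1)–Q(2,2)= Q(2,2)–Q(2,3)= Q(2,2)–P(3,3)≠ Q(2,3)–P(2,4)≠ Q(2,3)–P(3,3)≠ Q(2,3)–P(3,4)≠ P(2,4)–P(3,4)= P(2,4)–P(3,3)=  → 4/8 unlike.
Row 3: P(3,3)–P(3,4)= P(3,3)–P(4,3)= P(3,3)–P(4,2)= P(3,4)–P(4,3)=  → 0/4 unlike.
Row 4: P(4,2)–P(4,3)= P(4,2)–P(5,2)= P(4,3)–Q(5,4)≠ P(4,3)–P(5,2)=  → 1/4 unlike.
Row 5: P(5,2)–Q(6,1)≠ Q(5,4)–P(6,4)≠  → 2/2 unlike.
Total adjacent occupied pairs: 24; unlike-type pairs: 10.

10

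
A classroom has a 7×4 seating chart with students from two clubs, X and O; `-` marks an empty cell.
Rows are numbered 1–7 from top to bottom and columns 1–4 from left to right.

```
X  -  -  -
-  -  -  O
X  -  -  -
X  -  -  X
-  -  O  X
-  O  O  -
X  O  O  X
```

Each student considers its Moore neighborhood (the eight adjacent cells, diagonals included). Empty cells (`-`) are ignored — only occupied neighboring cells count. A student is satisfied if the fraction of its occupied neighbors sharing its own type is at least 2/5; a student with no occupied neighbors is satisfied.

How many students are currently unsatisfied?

3

Row 1: (1,1)X 0/0 ✓
Row 2: (2,4)O 0/0 ✓
Row 3: (3,1)X 1/1 ✓
Row 4: (4,1)X 1/1 ✓ · (4,4)X 1/2 ✓
Row 5: (5,3)O 2/4 ✓ · (5,4)X 1/3 ✗
Row 6: (6,2)O 4/5 ✓ · (6,3)O 4/6 ✓
Row 7: (7,1)X 0/2 ✗ · (7,2)O 3/4 ✓ · (7,3)O 3/4 ✓ · (7,4)X 0/2 ✗
Unsatisfied: (5,4), (7,1), (7,4) — 3 in total.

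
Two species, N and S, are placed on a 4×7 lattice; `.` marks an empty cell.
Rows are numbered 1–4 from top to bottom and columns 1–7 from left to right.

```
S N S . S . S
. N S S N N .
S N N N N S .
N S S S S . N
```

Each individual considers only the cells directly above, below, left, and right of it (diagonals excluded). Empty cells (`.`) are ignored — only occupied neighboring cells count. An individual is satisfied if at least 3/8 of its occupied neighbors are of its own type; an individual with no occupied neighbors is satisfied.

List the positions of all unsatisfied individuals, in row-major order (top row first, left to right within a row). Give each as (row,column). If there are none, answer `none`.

(1,1)S 0/1 ✗
(1,2)N 1/3 ✗
(1,3)S 1/2 ✓
(1,5)S 0/1 ✗
(1,7)S 0/0 ✓
(2,2)N 2/3 ✓
(2,3)S 2/4 ✓
(2,4)S 1/3 ✗
(2,5)N 2/4 ✓
(2,6)N 1/2 ✓
(3,1)S 0/2 ✗
(3,2)N 2/4 ✓
(3,3)N 2/4 ✓
(3,4)N 2/4 ✓
(3,5)N 2/4 ✓
(3,6)S 0/2 ✗
(4,1)N 0/2 ✗
(4,2)S 1/3 ✗
(4,3)S 2/3 ✓
(4,4)S 2/3 ✓
(4,5)S 1/2 ✓
(4,7)N 0/0 ✓

(1,1), (1,2), (1,5), (2,4), (3,1), (3,6), (4,1), (4,2)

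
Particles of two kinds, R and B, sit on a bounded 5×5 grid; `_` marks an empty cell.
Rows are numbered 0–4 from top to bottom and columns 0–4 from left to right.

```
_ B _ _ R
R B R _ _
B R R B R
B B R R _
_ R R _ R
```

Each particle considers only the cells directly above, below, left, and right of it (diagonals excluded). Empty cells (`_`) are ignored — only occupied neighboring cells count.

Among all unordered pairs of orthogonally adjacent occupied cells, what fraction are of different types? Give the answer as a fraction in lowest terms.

11/20

Scan each occupied cell's neighbors to the right and below so each pair is counted once.
From row 0: 0 unlike of 1 pairs (running 0/1).
From row 1: 4 unlike of 5 pairs (running 4/6).
From row 2: 5 unlike of 8 pairs (running 9/14).
From row 3: 2 unlike of 5 pairs (running 11/19).
From row 4: 0 unlike of 1 pairs (running 11/20).
Total adjacent occupied pairs: 20; unlike-type pairs: 11.
11/20 is already in lowest terms.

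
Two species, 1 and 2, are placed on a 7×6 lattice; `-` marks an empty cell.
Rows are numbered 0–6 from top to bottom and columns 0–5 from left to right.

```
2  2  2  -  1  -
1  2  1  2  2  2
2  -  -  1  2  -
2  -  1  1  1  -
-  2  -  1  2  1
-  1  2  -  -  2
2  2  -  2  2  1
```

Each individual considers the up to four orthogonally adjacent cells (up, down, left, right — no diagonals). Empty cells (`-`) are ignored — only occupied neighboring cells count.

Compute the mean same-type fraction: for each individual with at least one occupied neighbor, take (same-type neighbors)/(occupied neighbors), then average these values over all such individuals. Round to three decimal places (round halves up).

0.428

Row 0: (0,0)2 1/2 · (0,1)2 3/3 · (0,2)2 1/2 · (0,4)1 0/1
Row 1: (1,0)1 0/3 · (1,1)2 1/3 · (1,2)1 0/3 · (1,3)2 1/3 · (1,4)2 3/4 · (1,5)2 1/1
Row 2: (2,0)2 1/2 · (2,3)1 1/3 · (2,4)2 1/3
Row 3: (3,0)2 1/1 · (3,2)1 1/1 · (3,3)1 4/4 · (3,4)1 1/3
Row 4: (4,1)2 0/1 · (4,3)1 1/2 · (4,4)2 0/3 · (4,5)1 0/2
Row 5: (5,1)1 0/3 · (5,2)2 0/1 · (5,5)2 0/2
Row 6: (6,0)2 1/1 · (6,1)2 1/2 · (6,3)2 1/1 · (6,4)2 1/2 · (6,5)1 0/2
Sum over 29 individuals: 1/2 + 3/3 + 1/2 + 0/1 + 0/3 + 1/3 + 0/3 + 1/3 + 3/4 + 1/1 + 1/2 + 1/3 + 1/3 + 1/1 + 1/1 + 4/4 + 1/3 + 0/1 + 1/2 + 0/3 + 0/2 + 0/3 + 0/1 + 0/2 + 1/1 + 1/2 + 1/1 + 1/2 + 0/2 = 149/12; mean = 149/12 ÷ 29 = 149/348 = 0.428160… → 0.428.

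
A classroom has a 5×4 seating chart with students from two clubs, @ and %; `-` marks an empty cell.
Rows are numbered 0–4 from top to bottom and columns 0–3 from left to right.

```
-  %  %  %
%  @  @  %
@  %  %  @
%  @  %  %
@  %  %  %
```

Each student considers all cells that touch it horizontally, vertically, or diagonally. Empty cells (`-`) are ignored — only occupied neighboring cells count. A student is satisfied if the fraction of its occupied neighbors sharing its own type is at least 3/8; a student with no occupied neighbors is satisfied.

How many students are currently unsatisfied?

5

Row 0: (0,1)% 2/4 ok · (0,2)% 3/5 ok · (0,3)% 2/3 ok
Row 1: (1,0)% 2/4 ok · (1,1)@ 2/7 unhappy · (1,2)@ 2/8 unhappy · (1,3)% 3/5 ok
Row 2: (2,0)@ 2/5 ok · (2,1)% 4/8 ok · (2,2)% 4/8 ok · (2,3)@ 1/5 unhappy
Row 3: (3,0)% 2/5 ok · (3,1)@ 2/8 unhappy · (3,2)% 6/8 ok · (3,3)% 4/5 ok
Row 4: (4,0)@ 1/3 unhappy · (4,1)% 3/5 ok · (4,2)% 4/5 ok · (4,3)% 3/3 ok
Unsatisfied: (1,1), (1,2), (2,3), (3,1), (4,0) — 5 in total.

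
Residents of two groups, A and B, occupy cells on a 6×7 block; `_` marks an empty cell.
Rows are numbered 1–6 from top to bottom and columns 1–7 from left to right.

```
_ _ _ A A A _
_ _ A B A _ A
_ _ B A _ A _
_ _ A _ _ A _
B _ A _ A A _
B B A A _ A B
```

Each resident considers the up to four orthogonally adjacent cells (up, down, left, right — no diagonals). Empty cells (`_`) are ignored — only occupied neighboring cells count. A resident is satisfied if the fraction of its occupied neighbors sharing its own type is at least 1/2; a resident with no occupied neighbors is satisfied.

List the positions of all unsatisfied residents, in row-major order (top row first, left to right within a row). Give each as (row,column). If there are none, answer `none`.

Row 1: (1,4)A 1/2 ok · (1,5)A 3/3 ok · (1,6)A 1/1 ok
Row 2: (2,3)A 0/2 unhappy · (2,4)B 0/4 unhappy · (2,5)A 1/2 ok · (2,7)A 0/0 ok
Row 3: (3,3)B 0/3 unhappy · (3,4)A 0/2 unhappy · (3,6)A 1/1 ok
Row 4: (4,3)A 1/2 ok · (4,6)A 2/2 ok
Row 5: (5,1)B 1/1 ok · (5,3)A 2/2 ok · (5,5)A 1/1 ok · (5,6)A 3/3 ok
Row 6: (6,1)B 2/2 ok · (6,2)B 1/2 ok · (6,3)A 2/3 ok · (6,4)A 1/1 ok · (6,6)A 1/2 ok · (6,7)B 0/1 unhappy

(2,3), (2,4), (3,3), (3,4), (6,7)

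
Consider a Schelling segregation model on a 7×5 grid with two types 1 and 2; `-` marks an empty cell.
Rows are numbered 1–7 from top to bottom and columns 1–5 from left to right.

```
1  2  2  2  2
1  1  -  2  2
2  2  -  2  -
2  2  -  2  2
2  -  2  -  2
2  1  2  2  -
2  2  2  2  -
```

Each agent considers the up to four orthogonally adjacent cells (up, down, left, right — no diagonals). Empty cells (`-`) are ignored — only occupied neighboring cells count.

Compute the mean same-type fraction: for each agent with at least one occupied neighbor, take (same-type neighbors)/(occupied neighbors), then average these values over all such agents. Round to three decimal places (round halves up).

0.824

Row 1: (1,1)1 1/2 · (1,2)2 1/3 · (1,3)2 2/2 · (1,4)2 3/3 · (1,5)2 2/2
Row 2: (2,1)1 2/3 · (2,2)1 1/3 · (2,4)2 3/3 · (2,5)2 2/2
Row 3: (3,1)2 2/3 · (3,2)2 2/3 · (3,4)2 2/2
Row 4: (4,1)2 3/3 · (4,2)2 2/2 · (4,4)2 2/2 · (4,5)2 2/2
Row 5: (5,1)2 2/2 · (5,3)2 1/1 · (5,5)2 1/1
Row 6: (6,1)2 2/3 · (6,2)1 0/3 · (6,3)2 3/4 · (6,4)2 2/2
Row 7: (7,1)2 2/2 · (7,2)2 2/3 · (7,3)2 3/3 · (7,4)2 2/2
Sum over 27 agents: 1/2 + 1/3 + 2/2 + 3/3 + 2/2 + 2/3 + 1/3 + 3/3 + 2/2 + 2/3 + 2/3 + 2/2 + 3/3 + 2/2 + 2/2 + 2/2 + 2/2 + 1/1 + 1/1 + 2/3 + 0/3 + 3/4 + 2/2 + 2/2 + 2/3 + 3/3 + 2/2 = 89/4; mean = 89/4 ÷ 27 = 89/108 = 0.824074… → 0.824.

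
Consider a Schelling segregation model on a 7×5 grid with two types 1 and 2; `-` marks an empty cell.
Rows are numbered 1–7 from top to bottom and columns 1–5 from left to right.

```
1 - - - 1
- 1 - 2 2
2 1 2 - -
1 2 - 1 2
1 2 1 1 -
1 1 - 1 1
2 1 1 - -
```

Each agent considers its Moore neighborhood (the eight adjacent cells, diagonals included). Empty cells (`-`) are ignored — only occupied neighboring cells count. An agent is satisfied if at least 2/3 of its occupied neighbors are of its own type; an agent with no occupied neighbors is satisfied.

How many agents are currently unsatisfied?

14

Row 1: (1,1)1 1/1 ok · (1,5)1 0/2 unhappy
Row 2: (2,2)1 2/4 unhappy · (2,4)2 2/3 ok · (2,5)2 1/2 unhappy
Row 3: (3,1)2 1/4 unhappy · (3,2)1 2/5 unhappy · (3,3)2 2/5 unhappy
Row 4: (4,1)1 2/5 unhappy · (4,2)2 3/7 unhappy · (4,4)1 2/4 unhappy · (4,5)2 0/2 unhappy
Row 5: (5,1)1 3/5 unhappy · (5,2)2 1/6 unhappy · (5,3)1 4/6 ok · (5,4)1 4/5 ok
Row 6: (6,1)1 3/5 unhappy · (6,2)1 5/7 ok · (6,4)1 4/4 ok · (6,5)1 2/2 ok
Row 7: (7,1)2 0/3 unhappy · (7,2)1 3/4 ok · (7,3)1 3/3 ok
Unsatisfied: (1,5), (2,2), (2,5), (3,1), (3,2), (3,3), (4,1), (4,2), (4,4), (4,5), (5,1), (5,2), (6,1), (7,1) — 14 in total.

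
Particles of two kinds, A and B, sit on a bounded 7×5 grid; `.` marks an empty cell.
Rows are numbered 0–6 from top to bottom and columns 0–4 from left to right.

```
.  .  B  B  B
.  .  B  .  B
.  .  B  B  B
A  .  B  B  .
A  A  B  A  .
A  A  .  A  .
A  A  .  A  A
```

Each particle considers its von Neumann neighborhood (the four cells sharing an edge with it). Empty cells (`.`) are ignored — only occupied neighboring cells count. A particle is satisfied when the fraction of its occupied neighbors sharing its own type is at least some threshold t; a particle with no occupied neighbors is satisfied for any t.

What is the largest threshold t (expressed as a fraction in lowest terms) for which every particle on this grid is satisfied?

(0,2)B 2/2
(0,3)B 2/2
(0,4)B 2/2
(1,2)B 2/2
(1,4)B 2/2
(2,2)B 3/3
(2,3)B 3/3
(2,4)B 2/2
(3,0)A 1/1
(3,2)B 3/3
(3,3)B 2/3
(4,0)A 3/3
(4,1)A 2/3
(4,2)B 1/3
(4,3)A 1/3
(5,0)A 3/3
(5,1)A 3/3
(5,3)A 2/2
(6,0)A 2/2
(6,1)A 2/2
(6,3)A 2/2
(6,4)A 1/1
The smallest same-type fraction is 1/3 at (4,2), which reduces to 1/3. Any threshold above that leaves this particle unsatisfied.

1/3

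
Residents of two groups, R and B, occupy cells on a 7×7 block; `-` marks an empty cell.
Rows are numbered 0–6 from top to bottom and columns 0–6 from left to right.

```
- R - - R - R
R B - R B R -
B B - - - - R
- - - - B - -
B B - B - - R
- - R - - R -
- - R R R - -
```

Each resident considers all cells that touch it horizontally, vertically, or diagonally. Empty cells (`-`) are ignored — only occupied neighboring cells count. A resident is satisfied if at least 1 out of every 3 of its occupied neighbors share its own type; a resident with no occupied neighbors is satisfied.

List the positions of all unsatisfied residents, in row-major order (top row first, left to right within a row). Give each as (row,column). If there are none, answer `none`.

Row 0: (0,1)R 1/2 ok · (0,4)R 2/3 ok · (0,6)R 1/1 ok
Row 1: (1,0)R 1/4 unhappy · (1,1)B 2/4 ok · (1,3)R 1/2 ok · (1,4)B 0/3 unhappy · (1,5)R 3/4 ok
Row 2: (2,0)B 2/3 ok · (2,1)B 2/3 ok · (2,6)R 1/1 ok
Row 3: (3,4)B 1/1 ok
Row 4: (4,0)B 1/1 ok · (4,1)B 1/2 ok · (4,3)B 1/2 ok · (4,6)R 1/1 ok
Row 5: (5,2)R 2/4 ok · (5,5)R 2/2 ok
Row 6: (6,2)R 2/2 ok · (6,3)R 3/3 ok · (6,4)R 2/2 ok

(1,0), (1,4)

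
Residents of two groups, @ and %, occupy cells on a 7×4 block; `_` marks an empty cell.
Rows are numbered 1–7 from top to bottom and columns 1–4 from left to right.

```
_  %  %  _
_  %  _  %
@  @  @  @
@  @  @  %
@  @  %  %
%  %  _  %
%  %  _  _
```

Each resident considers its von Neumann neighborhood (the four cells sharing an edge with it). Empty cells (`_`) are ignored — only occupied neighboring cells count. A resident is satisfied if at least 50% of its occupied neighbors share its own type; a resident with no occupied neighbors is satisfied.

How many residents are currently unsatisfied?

4

Row 1: (1,2)% 2/2 ✓ · (1,3)% 1/1 ✓
Row 2: (2,2)% 1/2 ✓ · (2,4)% 0/1 ✗
Row 3: (3,1)@ 2/2 ✓ · (3,2)@ 3/4 ✓ · (3,3)@ 3/3 ✓ · (3,4)@ 1/3 ✗
Row 4: (4,1)@ 3/3 ✓ · (4,2)@ 4/4 ✓ · (4,3)@ 2/4 ✓ · (4,4)% 1/3 ✗
Row 5: (5,1)@ 2/3 ✓ · (5,2)@ 2/4 ✓ · (5,3)% 1/3 ✗ · (5,4)% 3/3 ✓
Row 6: (6,1)% 2/3 ✓ · (6,2)% 2/3 ✓ · (6,4)% 1/1 ✓
Row 7: (7,1)% 2/2 ✓ · (7,2)% 2/2 ✓
Unsatisfied: (2,4), (3,4), (4,4), (5,3) — 4 in total.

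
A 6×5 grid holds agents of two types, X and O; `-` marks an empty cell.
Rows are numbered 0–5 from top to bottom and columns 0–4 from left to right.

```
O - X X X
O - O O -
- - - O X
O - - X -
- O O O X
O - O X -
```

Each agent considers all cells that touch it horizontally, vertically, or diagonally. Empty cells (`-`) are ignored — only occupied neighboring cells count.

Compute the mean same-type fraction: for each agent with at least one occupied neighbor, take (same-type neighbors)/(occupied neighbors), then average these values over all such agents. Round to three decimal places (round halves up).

Row 0: (0,0)O 1/1 · (0,2)X 1/3 · (0,3)X 2/4 · (0,4)X 1/2
Row 1: (1,0)O 1/1 · (1,2)O 2/4 · (1,3)O 2/6
Row 2: (2,3)O 2/4 · (2,4)X 1/3
Row 3: (3,0)O 1/1 · (3,3)X 2/5
Row 4: (4,1)O 4/4 · (4,2)O 3/5 · (4,3)O 2/5 · (4,4)X 2/3
Row 5: (5,0)O 1/1 · (5,2)O 3/4 · (5,3)X 1/4
Sum over 18 agents: 1/1 + 1/3 + 2/4 + 1/2 + 1/1 + 2/4 + 2/6 + 2/4 + 1/3 + 1/1 + 2/5 + 4/4 + 3/5 + 2/5 + 2/3 + 1/1 + 3/4 + 1/4 = 166/15; mean = 166/15 ÷ 18 = 83/135 = 0.614814… → 0.615.

0.615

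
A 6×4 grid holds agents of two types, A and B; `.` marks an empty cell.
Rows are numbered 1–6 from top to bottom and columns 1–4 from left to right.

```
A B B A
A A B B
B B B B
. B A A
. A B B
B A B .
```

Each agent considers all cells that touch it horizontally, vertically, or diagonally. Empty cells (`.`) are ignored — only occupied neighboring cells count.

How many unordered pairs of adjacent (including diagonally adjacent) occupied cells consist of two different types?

Scan each occupied cell's neighbors to the right and below (and the two forward diagonals) so each pair is counted once.
Row 1: A(1,1)–B(1,2)≠ A(1,1)–A(2,1)= A(1,1)–A(2,2)= B(1,2)–B(1,3)= B(1,2)–A(2,2)≠ B(1,2)–B(2,3)= B(1,2)–A(2,1)≠ B(1,3)–A(1,4)≠ B(1,3)–B(2,3)= B(1,3)–B(2,4)= B(1,3)–A(2,2)≠ A(1,4)–B(2,4)≠ A(1,4)–B(2,3)≠  → 7/13 unlike.
Row 2: A(2,1)–A(2,2)= A(2,1)–B(3,1)≠ A(2,1)–B(3,2)≠ A(2,2)–B(2,3)≠ A(2,2)–B(3,2)≠ A(2,2)–B(3,3)≠ A(2,2)–B(3,1)≠ B(2,3)–B(2,4)= B(2,3)–B(3,3)= B(2,3)–B(3,4)= B(2,3)–B(3,2)= B(2,4)–B(3,4)= B(2,4)–B(3,3)=  → 6/13 unlike.
Row 3: B(3,1)–B(3,2)= B(3,1)–B(4,2)= B(3,2)–B(3,3)= B(3,2)–B(4,2)= B(3,2)–A(4,3)≠ B(3,3)–B(3,4)= B(3,3)–A(4,3)≠ B(3,3)–A(4,4)≠ B(3,3)–B(4,2)= B(3,4)–A(4,4)≠ B(3,4)–A(4,3)≠  → 5/11 unlike.
Row 4: B(4,2)–A(4,3)≠ B(4,2)–A(5,2)≠ B(4,2)–B(5,3)= A(4,3)–A(4,4)= A(4,3)–B(5,3)≠ A(4,3)–B(5,4)≠ A(4,3)–A(5,2)= A(4,4)–B(5,4)≠ A(4,4)–B(5,3)≠  → 6/9 unlike.
Row 5: A(5,2)–B(5,3)≠ A(5,2)–A(6,2)= A(5,2)–B(6,3)≠ A(5,2)–B(6,1)≠ B(5,3)–B(5,4)= B(5,3)–B(6,3)= B(5,3)–A(6,2)≠ B(5,4)–B(6,3)=  → 4/8 unlike.
Row 6: B(6,1)–A(6,2)≠ A(6,2)–B(6,3)≠  → 2/2 unlike.
Total adjacent occupied pairs: 56; unlike-type pairs: 30.

30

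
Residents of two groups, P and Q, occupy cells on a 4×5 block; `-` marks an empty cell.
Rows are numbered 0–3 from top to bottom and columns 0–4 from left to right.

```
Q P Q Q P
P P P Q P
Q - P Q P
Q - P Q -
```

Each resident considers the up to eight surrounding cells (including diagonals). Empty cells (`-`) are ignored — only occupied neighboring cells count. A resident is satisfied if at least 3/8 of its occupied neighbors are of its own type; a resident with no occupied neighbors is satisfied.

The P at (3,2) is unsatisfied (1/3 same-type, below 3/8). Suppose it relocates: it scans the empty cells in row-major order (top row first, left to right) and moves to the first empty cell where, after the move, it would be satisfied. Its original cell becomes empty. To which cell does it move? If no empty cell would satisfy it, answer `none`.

(2,1)

Vacating (3,2). Empty cells in order:
  (2,1): 4/6 same-type → satisfied — stop here.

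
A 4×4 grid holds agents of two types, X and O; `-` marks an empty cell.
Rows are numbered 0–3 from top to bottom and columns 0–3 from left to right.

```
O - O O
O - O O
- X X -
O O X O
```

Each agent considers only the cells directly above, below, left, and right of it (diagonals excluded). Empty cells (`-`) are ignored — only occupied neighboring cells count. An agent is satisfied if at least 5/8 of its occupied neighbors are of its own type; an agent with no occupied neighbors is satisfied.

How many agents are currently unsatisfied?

Row 0: (0,0)O 1/1 satisfied · (0,2)O 2/2 satisfied · (0,3)O 2/2 satisfied
Row 1: (1,0)O 1/1 satisfied · (1,2)O 2/3 satisfied · (1,3)O 2/2 satisfied
Row 2: (2,1)X 1/2 not · (2,2)X 2/3 satisfied
Row 3: (3,0)O 1/1 satisfied · (3,1)O 1/3 not · (3,2)X 1/3 not · (3,3)O 0/1 not
Unsatisfied: (2,1), (3,1), (3,2), (3,3) — 4 in total.

4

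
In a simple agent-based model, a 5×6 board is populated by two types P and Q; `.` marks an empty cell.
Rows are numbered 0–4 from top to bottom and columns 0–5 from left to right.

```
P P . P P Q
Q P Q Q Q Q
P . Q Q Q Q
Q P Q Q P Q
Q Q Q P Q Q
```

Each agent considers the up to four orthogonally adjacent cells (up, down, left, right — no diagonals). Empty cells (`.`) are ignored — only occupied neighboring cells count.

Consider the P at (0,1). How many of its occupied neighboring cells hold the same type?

2

Occupied neighbors of (0,1): (1,1)=P, (0,0)=P.
Same type (P): 2 of 2.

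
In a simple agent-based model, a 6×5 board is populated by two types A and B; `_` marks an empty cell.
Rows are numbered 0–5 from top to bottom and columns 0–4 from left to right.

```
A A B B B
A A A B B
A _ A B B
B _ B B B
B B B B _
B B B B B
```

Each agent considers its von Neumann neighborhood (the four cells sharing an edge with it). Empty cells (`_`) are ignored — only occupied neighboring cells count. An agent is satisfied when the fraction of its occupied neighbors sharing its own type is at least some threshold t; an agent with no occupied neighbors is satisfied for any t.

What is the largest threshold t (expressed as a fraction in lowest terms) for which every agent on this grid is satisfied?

1/3

Row 0: (0,0)A 2/2 · (0,1)A 2/3 · (0,2)B 1/3 · (0,3)B 3/3 · (0,4)B 2/2
Row 1: (1,0)A 3/3 · (1,1)A 3/3 · (1,2)A 2/4 · (1,3)B 3/4 · (1,4)B 3/3
Row 2: (2,0)A 1/2 · (2,2)A 1/3 · (2,3)B 3/4 · (2,4)B 3/3
Row 3: (3,0)B 1/2 · (3,2)B 2/3 · (3,3)B 4/4 · (3,4)B 2/2
Row 4: (4,0)B 3/3 · (4,1)B 3/3 · (4,2)B 4/4 · (4,3)B 3/3
Row 5: (5,0)B 2/2 · (5,1)B 3/3 · (5,2)B 3/3 · (5,3)B 3/3 · (5,4)B 1/1
The smallest same-type fraction is 1/3 at (0,2), which reduces to 1/3. Any threshold above that leaves this agent unsatisfied.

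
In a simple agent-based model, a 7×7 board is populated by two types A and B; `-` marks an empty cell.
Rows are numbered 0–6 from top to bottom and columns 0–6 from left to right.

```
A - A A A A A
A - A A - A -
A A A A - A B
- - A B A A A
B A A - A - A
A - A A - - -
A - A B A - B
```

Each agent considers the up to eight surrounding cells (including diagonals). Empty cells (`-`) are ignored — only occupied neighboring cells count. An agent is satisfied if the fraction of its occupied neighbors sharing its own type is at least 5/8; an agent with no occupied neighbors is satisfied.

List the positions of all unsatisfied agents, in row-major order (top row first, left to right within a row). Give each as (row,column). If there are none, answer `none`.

(2,6), (3,3), (4,0), (6,3), (6,4)

(0,0)A 1/1 satisfied
(0,2)A 3/3 satisfied
(0,3)A 4/4 satisfied
(0,4)A 4/4 satisfied
(0,5)A 3/3 satisfied
(0,6)A 2/2 satisfied
(1,0)A 3/3 satisfied
(1,2)A 6/6 satisfied
(1,3)A 6/6 satisfied
(1,5)A 4/5 satisfied
(2,0)A 2/2 satisfied
(2,1)A 5/5 satisfied
(2,2)A 5/6 satisfied
(2,3)A 5/6 satisfied
(2,5)A 4/5 satisfied
(2,6)B 0/4 not
(3,2)A 5/6 satisfied
(3,3)B 0/6 not
(3,4)A 4/5 satisfied
(3,5)A 5/6 satisfied
(3,6)A 3/4 satisfied
(4,0)B 0/2 not
(4,1)A 4/5 satisfied
(4,2)A 4/5 satisfied
(4,4)A 3/4 satisfied
(4,6)A 2/2 satisfied
(5,0)A 2/3 satisfied
(5,2)A 4/5 satisfied
(5,3)A 5/6 satisfied
(6,0)A 1/1 satisfied
(6,2)A 2/3 satisfied
(6,3)B 0/4 not
(6,4)A 1/2 not
(6,6)B 0/0 satisfied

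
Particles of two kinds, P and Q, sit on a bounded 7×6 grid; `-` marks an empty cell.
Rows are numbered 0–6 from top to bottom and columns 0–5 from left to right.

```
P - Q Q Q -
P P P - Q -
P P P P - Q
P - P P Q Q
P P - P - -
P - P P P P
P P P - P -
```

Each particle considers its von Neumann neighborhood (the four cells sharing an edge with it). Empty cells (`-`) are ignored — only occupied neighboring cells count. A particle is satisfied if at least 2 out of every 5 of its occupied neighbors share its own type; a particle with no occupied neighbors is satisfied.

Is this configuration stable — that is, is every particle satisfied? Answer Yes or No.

Yes

Row 0: (0,0)P 1/1 satisfied · (0,2)Q 1/2 satisfied · (0,3)Q 2/2 satisfied · (0,4)Q 2/2 satisfied
Row 1: (1,0)P 3/3 satisfied · (1,1)P 3/3 satisfied · (1,2)P 2/3 satisfied · (1,4)Q 1/1 satisfied
Row 2: (2,0)P 3/3 satisfied · (2,1)P 3/3 satisfied · (2,2)P 4/4 satisfied · (2,3)P 2/2 satisfied · (2,5)Q 1/1 satisfied
Row 3: (3,0)P 2/2 satisfied · (3,2)P 2/2 satisfied · (3,3)P 3/4 satisfied · (3,4)Q 1/2 satisfied · (3,5)Q 2/2 satisfied
Row 4: (4,0)P 3/3 satisfied · (4,1)P 1/1 satisfied · (4,3)P 2/2 satisfied
Row 5: (5,0)P 2/2 satisfied · (5,2)P 2/2 satisfied · (5,3)P 3/3 satisfied · (5,4)P 3/3 satisfied · (5,5)P 1/1 satisfied
Row 6: (6,0)P 2/2 satisfied · (6,1)P 2/2 satisfied · (6,2)P 2/2 satisfied · (6,4)P 1/1 satisfied
All meet the threshold, so the configuration is stable.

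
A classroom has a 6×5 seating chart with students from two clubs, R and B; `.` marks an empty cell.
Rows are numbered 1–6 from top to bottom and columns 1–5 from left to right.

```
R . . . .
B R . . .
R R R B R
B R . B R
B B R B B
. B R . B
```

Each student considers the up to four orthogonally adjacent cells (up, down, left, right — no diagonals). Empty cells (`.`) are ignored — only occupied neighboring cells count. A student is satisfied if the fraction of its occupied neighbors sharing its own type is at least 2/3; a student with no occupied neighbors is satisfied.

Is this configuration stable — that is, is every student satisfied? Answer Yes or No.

No

Row 1: (1,1)R 0/1 unhappy
Row 2: (2,1)B 0/3 unhappy · (2,2)R 1/2 unhappy
Row 3: (3,1)R 1/3 unhappy · (3,2)R 4/4 ok · (3,3)R 1/2 unhappy · (3,4)B 1/3 unhappy · (3,5)R 1/2 unhappy
Row 4: (4,1)B 1/3 unhappy · (4,2)R 1/3 unhappy · (4,4)B 2/3 ok · (4,5)R 1/3 unhappy
Row 5: (5,1)B 2/2 ok · (5,2)B 2/4 unhappy · (5,3)R 1/3 unhappy · (5,4)B 2/3 ok · (5,5)B 2/3 ok
Row 6: (6,2)B 1/2 unhappy · (6,3)R 1/2 unhappy · (6,5)B 1/1 ok
For instance (1,1) has only 0/1 same-type neighbors, below 2/3.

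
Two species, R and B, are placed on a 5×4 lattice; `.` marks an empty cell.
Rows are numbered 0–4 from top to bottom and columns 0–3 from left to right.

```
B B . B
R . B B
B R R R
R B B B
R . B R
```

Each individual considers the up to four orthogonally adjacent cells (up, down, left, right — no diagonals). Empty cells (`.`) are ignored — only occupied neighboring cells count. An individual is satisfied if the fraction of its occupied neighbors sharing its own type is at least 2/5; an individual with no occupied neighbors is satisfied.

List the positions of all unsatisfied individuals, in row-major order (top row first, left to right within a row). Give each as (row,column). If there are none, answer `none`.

(1,0), (2,0), (2,1), (2,3), (3,0), (3,1), (3,3), (4,3)

Row 0: (0,0)B 1/2 ✓ · (0,1)B 1/1 ✓ · (0,3)B 1/1 ✓
Row 1: (1,0)R 0/2 ✗ · (1,2)B 1/2 ✓ · (1,3)B 2/3 ✓
Row 2: (2,0)B 0/3 ✗ · (2,1)R 1/3 ✗ · (2,2)R 2/4 ✓ · (2,3)R 1/3 ✗
Row 3: (3,0)R 1/3 ✗ · (3,1)B 1/3 ✗ · (3,2)B 3/4 ✓ · (3,3)B 1/3 ✗
Row 4: (4,0)R 1/1 ✓ · (4,2)B 1/2 ✓ · (4,3)R 0/2 ✗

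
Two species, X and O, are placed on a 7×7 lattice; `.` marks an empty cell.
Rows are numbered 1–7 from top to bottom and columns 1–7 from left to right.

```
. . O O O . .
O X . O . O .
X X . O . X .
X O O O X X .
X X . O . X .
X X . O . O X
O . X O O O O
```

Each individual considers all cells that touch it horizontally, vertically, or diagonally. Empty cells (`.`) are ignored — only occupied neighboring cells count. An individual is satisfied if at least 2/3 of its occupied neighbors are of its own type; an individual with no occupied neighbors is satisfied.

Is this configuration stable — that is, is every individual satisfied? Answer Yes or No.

No

(1,3)O 2/3 ✓
(1,4)O 3/3 ✓
(1,5)O 3/3 ✓
(2,1)O 0/3 ✗
(2,2)X 2/4 ✗
(2,4)O 4/4 ✓
(2,6)O 1/2 ✗
(3,1)X 3/5 ✗
(3,2)X 3/6 ✗
(3,4)O 3/4 ✓
(3,6)X 2/3 ✓
(4,1)X 4/5 ✓
(4,2)O 1/6 ✗
(4,3)O 4/6 ✓
(4,4)O 3/4 ✓
(4,5)X 3/6 ✗
(4,6)X 3/3 ✓
(5,1)X 4/5 ✓
(5,2)X 4/6 ✓
(5,4)O 3/4 ✓
(5,6)X 3/4 ✓
(6,1)X 3/4 ✓
(6,2)X 4/5 ✓
(6,4)O 3/4 ✓
(6,6)O 3/5 ✗
(6,7)X 1/4 ✗
(7,1)O 0/2 ✗
(7,3)X 1/3 ✗
(7,4)O 2/3 ✓
(7,5)O 4/4 ✓
(7,6)O 3/4 ✓
(7,7)O 2/3 ✓
For instance (2,1) has only 0/3 same-type neighbors, below 2/3.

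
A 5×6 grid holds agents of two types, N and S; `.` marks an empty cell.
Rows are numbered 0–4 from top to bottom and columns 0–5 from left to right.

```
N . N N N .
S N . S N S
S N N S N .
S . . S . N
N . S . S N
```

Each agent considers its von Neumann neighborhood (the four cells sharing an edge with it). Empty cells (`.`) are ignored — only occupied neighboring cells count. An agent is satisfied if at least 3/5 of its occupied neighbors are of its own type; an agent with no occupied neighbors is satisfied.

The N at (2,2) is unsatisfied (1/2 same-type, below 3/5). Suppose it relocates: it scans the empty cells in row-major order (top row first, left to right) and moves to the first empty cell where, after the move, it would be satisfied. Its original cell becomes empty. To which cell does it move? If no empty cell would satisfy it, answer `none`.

(0,1)

Vacating (2,2). Empty cells in order:
  (0,1): 3/3 same-type → satisfied — stop here.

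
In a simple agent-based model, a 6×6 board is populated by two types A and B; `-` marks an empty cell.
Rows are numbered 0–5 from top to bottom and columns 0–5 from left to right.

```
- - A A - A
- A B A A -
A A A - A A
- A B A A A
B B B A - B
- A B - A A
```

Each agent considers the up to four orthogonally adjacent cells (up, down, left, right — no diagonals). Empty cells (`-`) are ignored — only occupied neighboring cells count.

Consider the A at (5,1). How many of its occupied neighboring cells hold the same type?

0

Occupied neighbors of (5,1): (4,1)=B, (5,2)=B.
Same type (A): 0 of 2.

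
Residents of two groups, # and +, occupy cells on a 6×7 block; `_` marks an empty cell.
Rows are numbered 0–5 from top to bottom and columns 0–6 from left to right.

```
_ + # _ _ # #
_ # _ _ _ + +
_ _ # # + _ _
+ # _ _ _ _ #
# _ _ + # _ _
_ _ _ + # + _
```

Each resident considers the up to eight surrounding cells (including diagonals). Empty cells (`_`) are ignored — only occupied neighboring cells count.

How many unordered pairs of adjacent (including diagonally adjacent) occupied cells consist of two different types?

15

Scan each occupied cell's neighbors to the right and below (and the two forward diagonals) so each pair is counted once.
From row 0: 6 unlike of 8 pairs (running 6/8).
From row 1: 0 unlike of 3 pairs (running 6/11).
From row 2: 1 unlike of 3 pairs (running 7/14).
From row 3: 2 unlike of 3 pairs (running 9/17).
From row 4: 4 unlike of 6 pairs (running 13/23).
From row 5: 2 unlike of 2 pairs (running 15/25).
Total adjacent occupied pairs: 25; unlike-type pairs: 15.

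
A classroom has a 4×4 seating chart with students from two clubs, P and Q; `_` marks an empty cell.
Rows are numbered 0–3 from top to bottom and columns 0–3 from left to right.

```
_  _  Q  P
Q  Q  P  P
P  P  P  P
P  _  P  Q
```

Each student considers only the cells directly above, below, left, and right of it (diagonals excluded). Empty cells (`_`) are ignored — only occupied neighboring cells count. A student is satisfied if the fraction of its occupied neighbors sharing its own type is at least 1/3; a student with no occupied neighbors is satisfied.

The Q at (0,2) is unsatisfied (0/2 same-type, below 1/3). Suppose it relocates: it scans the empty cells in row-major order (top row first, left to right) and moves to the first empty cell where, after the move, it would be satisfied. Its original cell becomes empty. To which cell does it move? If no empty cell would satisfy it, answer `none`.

Vacating (0,2). Empty cells in order:
  (0,0): 1/1 same-type → satisfied — stop here.

(0,0)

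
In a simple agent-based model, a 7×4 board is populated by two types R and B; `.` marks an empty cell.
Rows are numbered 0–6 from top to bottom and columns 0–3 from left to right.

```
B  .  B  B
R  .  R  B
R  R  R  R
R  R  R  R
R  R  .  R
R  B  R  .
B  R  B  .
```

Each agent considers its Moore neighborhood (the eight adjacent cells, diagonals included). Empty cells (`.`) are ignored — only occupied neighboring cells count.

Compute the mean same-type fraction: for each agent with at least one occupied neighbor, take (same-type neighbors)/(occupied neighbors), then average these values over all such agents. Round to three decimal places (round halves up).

0.686

Row 0: (0,0)B 0/1 · (0,2)B 2/3 · (0,3)B 2/3
Row 1: (1,0)R 2/3 · (1,2)R 3/6 · (1,3)B 2/5
Row 2: (2,0)R 4/4 · (2,1)R 7/7 · (2,2)R 6/7 · (2,3)R 4/5
Row 3: (3,0)R 5/5 · (3,1)R 7/7 · (3,2)R 7/7 · (3,3)R 4/4
Row 4: (4,0)R 4/5 · (4,1)R 6/7 · (4,3)R 3/3
Row 5: (5,0)R 3/5 · (5,1)B 2/7 · (5,2)R 3/5
Row 6: (6,0)B 1/3 · (6,1)R 2/5 · (6,2)B 1/3
Sum over 23 agents: 0/1 + 2/3 + 2/3 + 2/3 + 3/6 + 2/5 + 4/4 + 7/7 + 6/7 + 4/5 + 5/5 + 7/7 + 7/7 + 4/4 + 4/5 + 6/7 + 3/3 + 3/5 + 2/7 + 3/5 + 1/3 + 2/5 + 1/3 = 473/30; mean = 473/30 ÷ 23 = 473/690 = 0.685507… → 0.686.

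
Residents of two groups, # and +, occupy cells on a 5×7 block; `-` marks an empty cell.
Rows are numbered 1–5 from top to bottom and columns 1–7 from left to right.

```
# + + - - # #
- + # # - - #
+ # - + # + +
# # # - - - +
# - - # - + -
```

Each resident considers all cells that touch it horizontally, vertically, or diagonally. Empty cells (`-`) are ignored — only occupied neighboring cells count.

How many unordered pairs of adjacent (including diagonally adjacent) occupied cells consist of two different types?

Scan each occupied cell's neighbors to the right and below (and the two forward diagonals) so each pair is counted once.
From row 1: 5 unlike of 11 pairs (running 5/11).
From row 2: 6 unlike of 10 pairs (running 11/21).
From row 3: 6 unlike of 12 pairs (running 17/33).
From row 4: 0 unlike of 6 pairs (running 17/39).
Total adjacent occupied pairs: 39; unlike-type pairs: 17.

17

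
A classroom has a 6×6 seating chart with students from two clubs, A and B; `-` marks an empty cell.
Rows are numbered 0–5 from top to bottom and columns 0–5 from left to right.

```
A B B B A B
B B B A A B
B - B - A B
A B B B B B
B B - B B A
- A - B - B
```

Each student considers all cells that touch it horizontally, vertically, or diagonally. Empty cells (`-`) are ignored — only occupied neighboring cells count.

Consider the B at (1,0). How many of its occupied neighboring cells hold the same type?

Occupied neighbors of (1,0): (0,0)=A, (0,1)=B, (1,1)=B, (2,0)=B.
Same type (B): 3 of 4.

3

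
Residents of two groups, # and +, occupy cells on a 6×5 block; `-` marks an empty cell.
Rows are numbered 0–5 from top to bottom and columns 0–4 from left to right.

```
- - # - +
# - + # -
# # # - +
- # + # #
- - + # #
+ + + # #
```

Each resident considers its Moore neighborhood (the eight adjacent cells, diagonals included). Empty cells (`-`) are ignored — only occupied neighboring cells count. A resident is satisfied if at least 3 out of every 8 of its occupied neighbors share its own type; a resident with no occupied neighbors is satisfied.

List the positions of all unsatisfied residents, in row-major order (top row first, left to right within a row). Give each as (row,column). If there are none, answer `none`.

(0,4), (1,2), (2,4), (3,2)

Row 0: (0,2)# 1/2 satisfied · (0,4)+ 0/1 not
Row 1: (1,0)# 2/2 satisfied · (1,2)+ 0/4 not · (1,3)# 2/5 satisfied
Row 2: (2,0)# 3/3 satisfied · (2,1)# 4/6 satisfied · (2,2)# 4/6 satisfied · (2,4)+ 0/3 not
Row 3: (3,1)# 3/5 satisfied · (3,2)+ 1/6 not · (3,3)# 4/7 satisfied · (3,4)# 3/4 satisfied
Row 4: (4,2)+ 3/7 satisfied · (4,3)# 5/8 satisfied · (4,4)# 5/5 satisfied
Row 5: (5,0)+ 1/1 satisfied · (5,1)+ 3/3 satisfied · (5,2)+ 2/4 satisfied · (5,3)# 3/5 satisfied · (5,4)# 3/3 satisfied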